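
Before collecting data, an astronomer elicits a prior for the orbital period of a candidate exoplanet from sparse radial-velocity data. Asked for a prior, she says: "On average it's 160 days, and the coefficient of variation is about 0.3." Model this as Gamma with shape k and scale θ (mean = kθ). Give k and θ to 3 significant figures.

For Gamma(k, scale θ): mean = kθ, variance = kθ², so CV = 1/√k.
CV = 0.3, hence k = 1/CV² = 11.1.
Then θ = mean/k = 160/11.1 = 14.4.

k ≈ 11.1, θ ≈ 14.4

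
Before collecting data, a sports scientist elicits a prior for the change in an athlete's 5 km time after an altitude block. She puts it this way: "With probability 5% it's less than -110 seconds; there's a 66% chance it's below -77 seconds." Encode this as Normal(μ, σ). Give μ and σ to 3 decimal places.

μ = -83.616, σ = 16.040

The p-quantile of Normal(μ,σ) is μ + z_p·σ, with z_{0.05} = -1.645 and z_{0.66} = 0.4125.
Eliminate σ: μ = (z₂·x₁ − z₁·x₂)/(z₂ − z₁) = (0.4125·-110 − (-1.645)·-77)/2.057 = -83.616.
Then σ = (x₂ − x₁)/(z₂ − z₁) = (-77 − -110)/2.057 = 16.040.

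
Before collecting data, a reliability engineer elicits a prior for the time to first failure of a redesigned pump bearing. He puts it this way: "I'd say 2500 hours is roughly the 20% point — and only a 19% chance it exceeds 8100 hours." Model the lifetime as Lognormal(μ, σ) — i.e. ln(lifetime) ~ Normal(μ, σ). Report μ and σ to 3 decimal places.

If T ~ Lognormal(μ,σ) then ln T ~ Normal(μ,σ), so the p-quantile of ln T is μ + z_p·σ.
ln(2500) = 7.824 and ln(8100) = 9; z_{0.2} = -0.8416, z_{0.81} = 0.8779.
σ = (9 − 7.824)/(0.8779 − (-0.8416)) = 0.684.
μ = 7.824 − (-0.8416)·0.684 = 8.399.

μ ≈ 8.399, σ ≈ 0.684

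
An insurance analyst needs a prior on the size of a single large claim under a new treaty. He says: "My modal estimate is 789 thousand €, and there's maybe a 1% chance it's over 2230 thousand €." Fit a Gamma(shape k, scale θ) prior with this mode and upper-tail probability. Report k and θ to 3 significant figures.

Gamma(k,θ) with k>1 has mode (k−1)θ, so θ = 789/(k−1).
Need P(X < 2230) = 0.99 with θ tied to k this way. Start at k = 2, θ = 789: P(X<2230) ≈ 0.773.
Too low — raise k to concentrate. Iterating converges to k ≈ 5.23.
Then θ = 789/(5.23−1) ≈ 187.

k ≈ 5.23, θ ≈ 187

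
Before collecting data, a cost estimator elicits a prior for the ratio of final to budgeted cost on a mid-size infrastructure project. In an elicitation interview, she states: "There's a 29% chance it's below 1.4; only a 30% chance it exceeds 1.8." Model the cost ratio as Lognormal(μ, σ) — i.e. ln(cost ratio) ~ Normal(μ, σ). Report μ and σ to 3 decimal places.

If T ~ Lognormal(μ,σ) then ln T ~ Normal(μ,σ), so the p-quantile of ln T is μ + z_p·σ.
ln(1.4) = 0.3365 and ln(1.8) = 0.5878; z_{0.29} = -0.5534, z_{0.7} = 0.5244.
σ = (0.5878 − 0.3365)/(0.5244 − (-0.5534)) = 0.233.
μ = 0.3365 − (-0.5534)·0.233 = 0.466.

μ ≈ 0.466, σ ≈ 0.233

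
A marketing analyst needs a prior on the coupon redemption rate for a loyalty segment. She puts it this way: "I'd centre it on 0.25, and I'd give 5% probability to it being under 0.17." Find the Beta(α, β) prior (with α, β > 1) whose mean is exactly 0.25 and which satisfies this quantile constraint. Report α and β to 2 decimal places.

With mean 0.25 fixed, write α = 0.25s, β = 0.75s where s = α+β.
Need P(θ < 0.17) = 0.05 under Beta(0.25s, 0.75s). Normal approximation: (q−m)/√(m(1−m)/s) ≈ z_{0.05} = -1.64, so s ≈ 0.25·0.75·(-1.64)²/(0.17−0.25)² = 79.3.
At s = 79.3: P(θ<0.17) ≈ 0.040. Adjusting to match 0.05 gives s ≈ 70.62.
So α = 0.25·70.62 ≈ 17.66, β = 0.75·70.62 ≈ 52.97.

α ≈ 17.66, β ≈ 52.97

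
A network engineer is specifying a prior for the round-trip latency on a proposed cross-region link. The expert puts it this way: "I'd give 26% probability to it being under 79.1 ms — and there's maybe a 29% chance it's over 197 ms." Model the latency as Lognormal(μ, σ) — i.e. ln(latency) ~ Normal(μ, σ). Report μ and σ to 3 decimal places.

μ ≈ 4.861, σ ≈ 0.762

If T ~ Lognormal(μ,σ) then ln T ~ Normal(μ,σ), so the p-quantile of ln T is μ + z_p·σ.
ln(79.1) = 4.371 and ln(197) = 5.283; z_{0.26} = -0.6433, z_{0.71} = 0.5534.
σ = (5.283 − 4.371)/(0.5534 − (-0.6433)) = 0.762.
μ = 4.371 − (-0.6433)·0.762 = 4.861.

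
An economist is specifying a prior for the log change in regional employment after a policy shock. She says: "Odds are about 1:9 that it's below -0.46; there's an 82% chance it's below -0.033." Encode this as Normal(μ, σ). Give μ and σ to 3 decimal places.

For Normal(μ,σ), the p-quantile is μ + z_p·σ. Here z_{0.1} = -1.282, z_{0.82} = 0.9154.
So -0.46 = μ − 1.282σ and -0.033 = μ + 0.9154σ.
Subtracting: σ = (-0.033 − -0.46)/(0.9154 − (-1.282)) = 0.194.
Then μ = -0.46 − (-1.282)·0.194 = -0.211.

μ = -0.211, σ = 0.194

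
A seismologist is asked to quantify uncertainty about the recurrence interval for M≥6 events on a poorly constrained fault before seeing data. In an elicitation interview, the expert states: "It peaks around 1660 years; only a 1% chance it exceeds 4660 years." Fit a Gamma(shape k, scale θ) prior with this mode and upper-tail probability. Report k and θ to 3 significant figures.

Gamma(k,θ) with k>1 has mode (k−1)θ, so θ = 1660/(k−1).
Need P(X < 4660) = 0.99 with θ tied to k this way. Start at k = 2, θ = 1660: P(X<4660) ≈ 0.770.
Too low — raise k to concentrate. Iterating converges to k ≈ 5.29.
Then θ = 1660/(5.29−1) ≈ 387.

k ≈ 5.29, θ ≈ 387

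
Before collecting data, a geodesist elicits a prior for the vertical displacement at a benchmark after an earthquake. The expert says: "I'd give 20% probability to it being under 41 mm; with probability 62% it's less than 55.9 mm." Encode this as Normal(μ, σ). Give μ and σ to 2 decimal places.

The p-quantile of Normal(μ,σ) is μ + z_p·σ, with z_{0.2} = -0.8416 and z_{0.62} = 0.3055.
Eliminate σ: μ = (z₂·x₁ − z₁·x₂)/(z₂ − z₁) = (0.3055·41 − (-0.8416)·55.9)/1.147 = 51.93.
Then σ = (x₂ − x₁)/(z₂ − z₁) = (55.9 − 41)/1.147 = 12.99.

μ = 51.93, σ = 12.99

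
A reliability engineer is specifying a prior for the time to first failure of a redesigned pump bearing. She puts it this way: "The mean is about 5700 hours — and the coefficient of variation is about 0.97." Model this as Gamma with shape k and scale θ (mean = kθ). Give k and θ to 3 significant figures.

k ≈ 1.06, θ ≈ 5360

For Gamma(k, scale θ): mean = kθ, variance = kθ², so CV = 1/√k.
CV = 0.97, hence k = 1/CV² = 1.06.
Then θ = mean/k = 5700/1.06 = 5360.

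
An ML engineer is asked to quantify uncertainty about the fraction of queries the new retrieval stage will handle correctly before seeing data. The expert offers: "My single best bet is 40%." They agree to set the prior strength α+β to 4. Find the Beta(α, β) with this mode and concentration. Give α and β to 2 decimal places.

α = 1.80, β = 2.20

For α,β > 1 the Beta mode is (α−1)/(α+β−2). With α+β = 4, the mode is (α−1)/2.
Set (α−1)/2 = 0.4 → α = 1 + 0.4·2 = 1.80.
β = 4 − α = 2.20.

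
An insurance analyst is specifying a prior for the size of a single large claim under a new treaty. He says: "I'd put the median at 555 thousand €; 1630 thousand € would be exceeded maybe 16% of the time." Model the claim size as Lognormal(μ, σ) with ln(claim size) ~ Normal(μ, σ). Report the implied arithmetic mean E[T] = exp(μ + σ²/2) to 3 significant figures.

E[T] ≈ 998 thousand €

If T ~ Lognormal(μ,σ) then ln T ~ Normal(μ,σ), so the p-quantile of ln T is μ + z_p·σ.
ln(555) = 6.319 and ln(1630) = 7.396; z_{0.5} = 0, z_{0.84} = 0.9945.
σ = (7.396 − 6.319)/(0.9945 − (0)) = 1.083.
μ = 6.319 − (0)·1.083 = 6.319.
E[T] = exp(μ + σ²/2) = exp(6.319 + 0.5868) = 998 thousand €.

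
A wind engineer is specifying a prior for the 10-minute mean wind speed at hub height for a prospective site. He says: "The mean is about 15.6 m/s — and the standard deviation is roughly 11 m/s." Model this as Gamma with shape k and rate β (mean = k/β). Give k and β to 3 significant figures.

k ≈ 2.01, β ≈ 0.129

For Gamma(k, rate β): mean = k/β, variance = k/β², so CV = 1/√k.
CV = SD/mean = 11/15.6 = 0.7051, hence k = 1/CV² = 2.01.
Then β = k/mean = 2.01/15.6 = 0.129.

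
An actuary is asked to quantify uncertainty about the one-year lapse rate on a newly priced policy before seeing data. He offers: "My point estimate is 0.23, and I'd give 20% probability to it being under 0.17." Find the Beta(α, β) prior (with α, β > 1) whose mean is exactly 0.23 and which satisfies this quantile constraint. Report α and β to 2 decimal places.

α ≈ 8.30, β ≈ 27.77

With mean 0.23 fixed, write α = 0.23s, β = 0.77s where s = α+β.
Need P(θ < 0.17) = 0.2 under Beta(0.23s, 0.77s). Normal approximation: (q−m)/√(m(1−m)/s) ≈ z_{0.2} = -0.842, so s ≈ 0.23·0.77·(-0.842)²/(0.17−0.23)² = 34.8.
At s = 34.8: P(θ<0.17) ≈ 0.205. Adjusting to match 0.2 gives s ≈ 36.07.
So α = 0.23·36.07 ≈ 8.30, β = 0.77·36.07 ≈ 27.77.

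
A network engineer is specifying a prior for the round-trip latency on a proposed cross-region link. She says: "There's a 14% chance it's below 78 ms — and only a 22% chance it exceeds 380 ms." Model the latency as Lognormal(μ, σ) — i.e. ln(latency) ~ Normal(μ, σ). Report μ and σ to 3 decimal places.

μ ≈ 5.280, σ ≈ 0.855

If T ~ Lognormal(μ,σ) then ln T ~ Normal(μ,σ), so the p-quantile of ln T is μ + z_p·σ.
ln(78) = 4.357 and ln(380) = 5.94; z_{0.14} = -1.08, z_{0.78} = 0.7722.
σ = (5.94 − 4.357)/(0.7722 − (-1.08)) = 0.855.
μ = 4.357 − (-1.08)·0.855 = 5.280.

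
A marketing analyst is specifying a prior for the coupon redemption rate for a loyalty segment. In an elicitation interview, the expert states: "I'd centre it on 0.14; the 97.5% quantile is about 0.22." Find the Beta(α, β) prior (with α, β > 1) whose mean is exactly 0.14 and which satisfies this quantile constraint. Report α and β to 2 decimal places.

With mean 0.14 fixed, write α = 0.14s, β = 0.86s where s = α+β.
Need P(θ < 0.22) = 0.975 under Beta(0.14s, 0.86s). Normal approximation: (q−m)/√(m(1−m)/s) ≈ z_{0.975} = 1.96, so s ≈ 0.14·0.86·(1.96)²/(0.22−0.14)² = 72.3.
At s = 72.3: P(θ<0.22) ≈ 0.964. Adjusting to match 0.975 gives s ≈ 86.65.
So α = 0.14·86.65 ≈ 12.13, β = 0.86·86.65 ≈ 74.52.

α ≈ 12.13, β ≈ 74.52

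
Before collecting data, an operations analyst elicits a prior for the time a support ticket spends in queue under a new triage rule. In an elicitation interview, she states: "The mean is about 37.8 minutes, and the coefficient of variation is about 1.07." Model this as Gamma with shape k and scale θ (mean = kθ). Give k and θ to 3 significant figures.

For Gamma(k, scale θ): mean = kθ, variance = kθ², so CV = 1/√k.
CV = 1.07, hence k = 1/CV² = 0.873.
Then θ = mean/k = 37.8/0.873 = 43.3.

k ≈ 0.873, θ ≈ 43.3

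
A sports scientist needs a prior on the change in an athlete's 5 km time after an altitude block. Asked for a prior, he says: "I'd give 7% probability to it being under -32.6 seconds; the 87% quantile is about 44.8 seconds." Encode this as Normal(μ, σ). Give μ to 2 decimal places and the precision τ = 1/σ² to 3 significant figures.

For Normal(μ,σ), the p-quantile is μ + z_p·σ. Here z_{0.07} = -1.476, z_{0.87} = 1.126.
So -32.6 = μ − 1.476σ and 44.8 = μ + 1.126σ.
Subtracting: σ = (44.8 − -32.6)/(1.126 − (-1.476)) = 29.74.
Then μ = -32.6 − (-1.476)·29.74 = 11.30.
Precision τ = 1/σ² = 1/29.74² = 0.00113.

μ = 11.30, τ = 0.00113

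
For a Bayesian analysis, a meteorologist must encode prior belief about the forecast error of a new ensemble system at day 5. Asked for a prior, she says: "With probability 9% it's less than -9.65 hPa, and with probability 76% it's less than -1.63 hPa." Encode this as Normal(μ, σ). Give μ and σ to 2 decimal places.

μ = -4.40, σ = 3.92

The p-quantile of Normal(μ,σ) is μ + z_p·σ, with z_{0.09} = -1.341 and z_{0.76} = 0.7063.
Eliminate σ: μ = (z₂·x₁ − z₁·x₂)/(z₂ − z₁) = (0.7063·-9.65 − (-1.341)·-1.63)/2.047 = -4.40.
Then σ = (x₂ − x₁)/(z₂ − z₁) = (-1.63 − -9.65)/2.047 = 3.92.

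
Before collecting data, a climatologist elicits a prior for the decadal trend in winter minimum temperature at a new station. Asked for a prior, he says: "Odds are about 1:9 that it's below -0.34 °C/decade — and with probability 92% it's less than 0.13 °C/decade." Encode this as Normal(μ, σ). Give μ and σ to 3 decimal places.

For Normal(μ,σ), the p-quantile is μ + z_p·σ. Here z_{0.1} = -1.282, z_{0.92} = 1.405.
So -0.34 = μ − 1.282σ and 0.13 = μ + 1.405σ.
Subtracting: σ = (0.13 − -0.34)/(1.405 − (-1.282)) = 0.175.
Then μ = -0.34 − (-1.282)·0.175 = -0.116.

μ = -0.116, σ = 0.175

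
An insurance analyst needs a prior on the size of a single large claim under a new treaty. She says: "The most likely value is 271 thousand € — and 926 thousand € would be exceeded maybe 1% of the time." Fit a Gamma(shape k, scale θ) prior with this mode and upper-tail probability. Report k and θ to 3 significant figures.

Gamma(k,θ) with k>1 has mode (k−1)θ, so θ = 271/(k−1).
Need P(X < 926) = 0.99 with θ tied to k this way. Start at k = 2, θ = 271: P(X<926) ≈ 0.855.
Too low — raise k to concentrate. Iterating converges to k ≈ 3.89.
Then θ = 271/(3.89−1) ≈ 93.9.

k ≈ 3.89, θ ≈ 93.9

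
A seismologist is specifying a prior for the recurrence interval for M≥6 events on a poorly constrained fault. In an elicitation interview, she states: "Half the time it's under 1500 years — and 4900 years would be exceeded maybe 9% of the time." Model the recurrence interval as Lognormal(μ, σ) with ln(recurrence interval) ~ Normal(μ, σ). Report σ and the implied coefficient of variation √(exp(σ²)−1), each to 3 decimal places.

σ ≈ 0.883, CV ≈ 1.086

If T ~ Lognormal(μ,σ) then ln T ~ Normal(μ,σ), so the p-quantile of ln T is μ + z_p·σ.
ln(1500) = 7.313 and ln(4900) = 8.497; z_{0.5} = 0, z_{0.91} = 1.341.
σ = (8.497 − 7.313)/(1.341 − (0)) = 0.883.
μ = 7.313 − (0)·0.883 = 7.313.
CV = √(exp(σ²)−1) = √(exp(0.7795)−1) = 1.086.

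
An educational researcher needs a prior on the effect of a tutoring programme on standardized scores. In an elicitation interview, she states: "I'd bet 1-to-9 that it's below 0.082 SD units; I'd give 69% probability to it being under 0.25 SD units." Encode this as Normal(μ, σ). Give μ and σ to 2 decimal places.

The p-quantile of Normal(μ,σ) is μ + z_p·σ, with z_{0.1} = -1.282 and z_{0.69} = 0.4959.
Eliminate σ: μ = (z₂·x₁ − z₁·x₂)/(z₂ − z₁) = (0.4959·0.082 − (-1.282)·0.25)/1.777 = 0.20.
Then σ = (x₂ − x₁)/(z₂ − z₁) = (0.25 − 0.082)/1.777 = 0.09.

μ = 0.20, σ = 0.09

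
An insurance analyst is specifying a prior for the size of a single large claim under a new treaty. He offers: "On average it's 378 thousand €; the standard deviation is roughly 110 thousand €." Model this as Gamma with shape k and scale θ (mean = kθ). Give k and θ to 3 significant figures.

k ≈ 11.8, θ ≈ 32

For Gamma(k, scale θ): mean = kθ, variance = kθ², so CV = 1/√k.
CV = SD/mean = 110/378 = 0.291, hence k = 1/CV² = 11.8.
Then θ = mean/k = 378/11.8 = 32.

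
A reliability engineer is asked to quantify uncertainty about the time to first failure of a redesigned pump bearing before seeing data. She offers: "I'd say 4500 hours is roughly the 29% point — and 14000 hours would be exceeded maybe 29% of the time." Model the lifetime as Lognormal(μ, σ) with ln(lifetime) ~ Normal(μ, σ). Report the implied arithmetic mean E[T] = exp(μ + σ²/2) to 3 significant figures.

If T ~ Lognormal(μ,σ) then ln T ~ Normal(μ,σ), so the p-quantile of ln T is μ + z_p·σ.
ln(4500) = 8.412 and ln(14000) = 9.547; z_{0.29} = -0.5534, z_{0.71} = 0.5534.
σ = (9.547 − 8.412)/(0.5534 − (-0.5534)) = 1.025.
μ = 8.412 − (-0.5534)·1.025 = 8.979.
E[T] = exp(μ + σ²/2) = exp(8.979 + 0.5258) = 13400 hours.

E[T] ≈ 13400 hours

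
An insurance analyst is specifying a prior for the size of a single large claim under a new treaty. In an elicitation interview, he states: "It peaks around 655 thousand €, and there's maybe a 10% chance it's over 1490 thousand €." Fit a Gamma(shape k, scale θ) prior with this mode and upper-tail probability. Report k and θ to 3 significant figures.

k ≈ 3.85, θ ≈ 230

Gamma(k,θ) with k>1 has mode (k−1)θ, so θ = 655/(k−1).
Need P(X < 1490) = 0.9 with θ tied to k this way. Start at k = 2, θ = 655: P(X<1490) ≈ 0.663.
Too low — raise k to concentrate. Iterating converges to k ≈ 3.85.
Then θ = 655/(3.85−1) ≈ 230.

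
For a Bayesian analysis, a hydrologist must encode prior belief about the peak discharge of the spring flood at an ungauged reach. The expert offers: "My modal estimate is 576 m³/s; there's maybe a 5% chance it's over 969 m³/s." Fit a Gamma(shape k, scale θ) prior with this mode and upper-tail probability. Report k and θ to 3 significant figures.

k ≈ 11.3, θ ≈ 55.8

Gamma(k,θ) with k>1 has mode (k−1)θ, so θ = 576/(k−1).
Need P(X < 969) = 0.95 with θ tied to k this way. Start at k = 2, θ = 576: P(X<969) ≈ 0.501.
Too low — raise k to concentrate. Iterating converges to k ≈ 11.3.
Then θ = 576/(11.3−1) ≈ 55.8.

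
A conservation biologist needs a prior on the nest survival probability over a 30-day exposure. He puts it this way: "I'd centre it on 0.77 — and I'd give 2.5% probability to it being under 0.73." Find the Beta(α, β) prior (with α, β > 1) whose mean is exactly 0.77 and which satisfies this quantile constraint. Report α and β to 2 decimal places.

With mean 0.77 fixed, write α = 0.77s, β = 0.23s where s = α+β.
Need P(θ < 0.73) = 0.025 under Beta(0.77s, 0.23s). Normal approximation: (q−m)/√(m(1−m)/s) ≈ z_{0.025} = -1.96, so s ≈ 0.77·0.23·(-1.96)²/(0.73−0.77)² = 425.2.
At s = 425.2: P(θ<0.73) ≈ 0.028. Adjusting to match 0.025 gives s ≈ 448.79.
So α = 0.77·448.79 ≈ 345.57, β = 0.23·448.79 ≈ 103.22.

α ≈ 345.57, β ≈ 103.22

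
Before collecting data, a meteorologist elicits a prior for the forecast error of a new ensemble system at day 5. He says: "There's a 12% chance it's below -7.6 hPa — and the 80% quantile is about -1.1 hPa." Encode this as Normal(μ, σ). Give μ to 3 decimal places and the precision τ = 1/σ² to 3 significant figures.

For Normal(μ,σ), the p-quantile is μ + z_p·σ. Here z_{0.12} = -1.175, z_{0.8} = 0.8416.
So -7.6 = μ − 1.175σ and -1.1 = μ + 0.8416σ.
Subtracting: σ = (-1.1 − -7.6)/(0.8416 − (-1.175)) = 3.223.
Then μ = -7.6 − (-1.175)·3.223 = -3.813.
Precision τ = 1/σ² = 1/3.223² = 0.0963.

μ = -3.813, τ = 0.0963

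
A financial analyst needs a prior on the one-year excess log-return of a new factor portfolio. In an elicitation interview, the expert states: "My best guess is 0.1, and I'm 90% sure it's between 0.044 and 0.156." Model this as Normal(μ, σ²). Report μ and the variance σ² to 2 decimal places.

μ = 0.10, σ² = 0.00

A symmetric 90% interval runs μ ± z·σ with z = 1.645.
Half-width = 0.056, so σ = 0.056/1.645 = 0.034 and σ² = 0.00.
μ is the stated best guess, 0.10.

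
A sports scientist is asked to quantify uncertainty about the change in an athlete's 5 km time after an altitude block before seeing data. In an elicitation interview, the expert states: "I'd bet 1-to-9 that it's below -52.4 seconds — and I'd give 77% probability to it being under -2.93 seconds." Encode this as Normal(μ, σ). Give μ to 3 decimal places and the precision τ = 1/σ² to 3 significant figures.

μ = -21.021, τ = 0.00167

For Normal(μ,σ), the p-quantile is μ + z_p·σ. Here z_{0.1} = -1.282, z_{0.77} = 0.7388.
So -52.4 = μ − 1.282σ and -2.93 = μ + 0.7388σ.
Subtracting: σ = (-2.93 − -52.4)/(0.7388 − (-1.282)) = 24.485.
Then μ = -52.4 − (-1.282)·24.485 = -21.021.
Precision τ = 1/σ² = 1/24.49² = 0.00167.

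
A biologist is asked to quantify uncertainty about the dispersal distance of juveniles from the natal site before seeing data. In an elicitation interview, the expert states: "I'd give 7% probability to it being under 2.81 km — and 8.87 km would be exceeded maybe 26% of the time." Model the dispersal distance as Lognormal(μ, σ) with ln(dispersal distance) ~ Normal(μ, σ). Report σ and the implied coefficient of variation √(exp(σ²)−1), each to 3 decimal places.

If T ~ Lognormal(μ,σ) then ln T ~ Normal(μ,σ), so the p-quantile of ln T is μ + z_p·σ.
ln(2.81) = 1.033 and ln(8.87) = 2.183; z_{0.07} = -1.476, z_{0.74} = 0.6433.
σ = (2.183 − 1.033)/(0.6433 − (-1.476)) = 0.542.
μ = 1.033 − (-1.476)·0.542 = 1.834.
CV = √(exp(σ²)−1) = √(exp(0.2942)−1) = 0.585.

σ ≈ 0.542, CV ≈ 0.585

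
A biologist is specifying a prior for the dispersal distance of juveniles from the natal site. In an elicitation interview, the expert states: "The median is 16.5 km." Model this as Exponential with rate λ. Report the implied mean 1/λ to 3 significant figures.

Exponential median = ln 2 / λ, so λ = ln 2 / 16.5 = 0.042.
Mean = 1/λ = 23.8 km.

mean ≈ 23.8 km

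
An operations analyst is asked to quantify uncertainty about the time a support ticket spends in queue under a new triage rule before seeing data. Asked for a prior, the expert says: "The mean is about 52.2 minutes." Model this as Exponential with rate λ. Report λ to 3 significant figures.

Exponential mean = 1/λ, so λ = 1/52.2 = 0.0192.

λ ≈ 0.0192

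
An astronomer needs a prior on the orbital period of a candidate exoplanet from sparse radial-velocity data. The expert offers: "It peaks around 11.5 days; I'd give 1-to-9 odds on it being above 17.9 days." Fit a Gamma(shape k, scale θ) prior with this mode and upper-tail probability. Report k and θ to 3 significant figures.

Gamma(k,θ) with k>1 has mode (k−1)θ, so θ = 11.5/(k−1).
Need P(X < 17.9) = 0.9 with θ tied to k this way. Start at k = 2, θ = 11.5: P(X<17.9) ≈ 0.461.
Too low — raise k to concentrate. Iterating converges to k ≈ 10.6.
Then θ = 11.5/(10.6−1) ≈ 1.2.

k ≈ 10.6, θ ≈ 1.2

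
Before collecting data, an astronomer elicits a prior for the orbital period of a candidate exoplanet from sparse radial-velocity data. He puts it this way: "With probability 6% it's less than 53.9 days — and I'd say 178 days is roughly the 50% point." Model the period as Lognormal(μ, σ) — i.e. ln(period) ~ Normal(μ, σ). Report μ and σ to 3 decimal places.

μ ≈ 5.182, σ ≈ 0.768

If T ~ Lognormal(μ,σ) then ln T ~ Normal(μ,σ), so the p-quantile of ln T is μ + z_p·σ.
ln(53.9) = 3.987 and ln(178) = 5.182; z_{0.06} = -1.555, z_{0.5} = 0.
σ = (5.182 − 3.987)/(0 − (-1.555)) = 0.768.
μ = 3.987 − (-1.555)·0.768 = 5.182.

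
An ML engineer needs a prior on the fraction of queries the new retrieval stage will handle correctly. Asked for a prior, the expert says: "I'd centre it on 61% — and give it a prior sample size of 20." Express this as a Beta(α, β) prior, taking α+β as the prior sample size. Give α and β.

α = 12.2, β = 7.8

Under the effective-sample-size interpretation, Beta(α, β) has prior mean α/(α+β) and prior sample size α+β.
So α+β = 20 and α/(α+β) = 0.61, giving α = 0.61·20 = 12.2 and β = 20 − 12.2 = 7.8.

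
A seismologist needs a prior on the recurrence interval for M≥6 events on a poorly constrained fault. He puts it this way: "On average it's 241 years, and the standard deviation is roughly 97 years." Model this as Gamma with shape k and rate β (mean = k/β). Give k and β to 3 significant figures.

For Gamma(k, rate β): mean = k/β, variance = k/β², so CV = 1/√k.
CV = SD/mean = 97/241 = 0.4025, hence k = 1/CV² = 6.17.
Then β = k/mean = 6.17/241 = 0.0256.

k ≈ 6.17, β ≈ 0.0256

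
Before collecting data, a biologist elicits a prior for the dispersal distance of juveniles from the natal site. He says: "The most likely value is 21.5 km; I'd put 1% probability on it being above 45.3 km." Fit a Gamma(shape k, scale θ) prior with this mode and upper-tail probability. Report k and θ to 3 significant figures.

Gamma(k,θ) with k>1 has mode (k−1)θ, so θ = 21.5/(k−1).
Need P(X < 45.3) = 0.99 with θ tied to k this way. Start at k = 2, θ = 21.5: P(X<45.3) ≈ 0.622.
Too low — raise k to concentrate. Iterating converges to k ≈ 9.76.
Then θ = 21.5/(9.76−1) ≈ 2.46.

k ≈ 9.76, θ ≈ 2.46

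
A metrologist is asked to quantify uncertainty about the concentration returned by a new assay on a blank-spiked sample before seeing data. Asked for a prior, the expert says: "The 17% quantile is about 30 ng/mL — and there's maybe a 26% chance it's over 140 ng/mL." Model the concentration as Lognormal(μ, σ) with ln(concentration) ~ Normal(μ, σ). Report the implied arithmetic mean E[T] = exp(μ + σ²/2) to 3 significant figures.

If T ~ Lognormal(μ,σ) then ln T ~ Normal(μ,σ), so the p-quantile of ln T is μ + z_p·σ.
ln(30) = 3.401 and ln(140) = 4.942; z_{0.17} = -0.9542, z_{0.74} = 0.6433.
σ = (4.942 − 3.401)/(0.6433 − (-0.9542)) = 0.964.
μ = 3.401 − (-0.9542)·0.964 = 4.321.
E[T] = exp(μ + σ²/2) = exp(4.321 + 0.4649) = 120 ng/mL.

E[T] ≈ 120 ng/mL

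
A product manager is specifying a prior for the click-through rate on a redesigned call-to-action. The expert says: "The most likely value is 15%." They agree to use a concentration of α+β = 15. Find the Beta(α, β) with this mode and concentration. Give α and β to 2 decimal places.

α = 2.95, β = 12.05

For α,β > 1 the Beta mode is (α−1)/(α+β−2). With α+β = 15, the mode is (α−1)/13.
Set (α−1)/13 = 0.15 → α = 1 + 0.15·13 = 2.95.
β = 15 − α = 12.05.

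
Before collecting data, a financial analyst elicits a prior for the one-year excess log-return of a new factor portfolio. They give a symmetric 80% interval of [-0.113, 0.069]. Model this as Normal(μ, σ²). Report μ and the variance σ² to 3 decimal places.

A symmetric 80% interval runs μ ± z·σ with z = 1.282.
Half-width = 0.091, so σ = 0.091/1.282 = 0.0710 and σ² = 0.005.
μ is the interval midpoint, -0.022.

μ = -0.022, σ² = 0.005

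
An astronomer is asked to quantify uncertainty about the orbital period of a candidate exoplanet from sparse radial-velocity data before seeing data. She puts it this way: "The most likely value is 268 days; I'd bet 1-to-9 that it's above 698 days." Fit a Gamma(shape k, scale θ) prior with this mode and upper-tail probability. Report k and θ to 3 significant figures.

k ≈ 3.09, θ ≈ 128

Gamma(k,θ) with k>1 has mode (k−1)θ, so θ = 268/(k−1).
Need P(X < 698) = 0.9 with θ tied to k this way. Start at k = 2, θ = 268: P(X<698) ≈ 0.733.
Too low — raise k to concentrate. Iterating converges to k ≈ 3.09.
Then θ = 268/(3.09−1) ≈ 128.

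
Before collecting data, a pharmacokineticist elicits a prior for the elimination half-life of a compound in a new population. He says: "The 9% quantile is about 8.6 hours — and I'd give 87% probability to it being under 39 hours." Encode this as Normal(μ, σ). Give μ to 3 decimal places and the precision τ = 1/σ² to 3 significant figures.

μ = 25.121, τ = 0.00659

For Normal(μ,σ), the p-quantile is μ + z_p·σ. Here z_{0.09} = -1.341, z_{0.87} = 1.126.
So 8.6 = μ − 1.341σ and 39 = μ + 1.126σ.
Subtracting: σ = (39 − 8.6)/(1.126 − (-1.341)) = 12.322.
Then μ = 8.6 − (-1.341)·12.322 = 25.121.
Precision τ = 1/σ² = 1/12.32² = 0.00659.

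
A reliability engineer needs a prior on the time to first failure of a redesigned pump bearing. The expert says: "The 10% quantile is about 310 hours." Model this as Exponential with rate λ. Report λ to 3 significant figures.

P(T < 310.0) = 1 − e^(−λ·310.0) = 0.1, so λ = −ln(1−0.1)/310.0 = −ln(0.9)/310.0 = 0.00034.

λ ≈ 0.00034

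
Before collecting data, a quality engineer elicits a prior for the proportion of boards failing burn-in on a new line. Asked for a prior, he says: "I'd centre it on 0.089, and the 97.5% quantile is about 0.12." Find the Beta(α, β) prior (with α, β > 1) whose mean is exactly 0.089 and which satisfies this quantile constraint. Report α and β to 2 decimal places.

α ≈ 32.93, β ≈ 337.12

With mean 0.089 fixed, write α = 0.089s, β = 0.911s where s = α+β.
Need P(θ < 0.12) = 0.975 under Beta(0.089s, 0.911s). Normal approximation: (q−m)/√(m(1−m)/s) ≈ z_{0.975} = 1.96, so s ≈ 0.089·0.911·(1.96)²/(0.12−0.089)² = 324.1.
At s = 324.1: P(θ<0.12) ≈ 0.967. Adjusting to match 0.975 gives s ≈ 370.05.
So α = 0.089·370.05 ≈ 32.93, β = 0.911·370.05 ≈ 337.12.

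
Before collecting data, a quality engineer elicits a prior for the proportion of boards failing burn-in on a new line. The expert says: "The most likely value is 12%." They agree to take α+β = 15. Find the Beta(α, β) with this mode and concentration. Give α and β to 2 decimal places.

α = 2.56, β = 12.44

For α,β > 1 the Beta mode is (α−1)/(α+β−2). With α+β = 15, the mode is (α−1)/13.
Set (α−1)/13 = 0.12 → α = 1 + 0.12·13 = 2.56.
β = 15 − α = 12.44.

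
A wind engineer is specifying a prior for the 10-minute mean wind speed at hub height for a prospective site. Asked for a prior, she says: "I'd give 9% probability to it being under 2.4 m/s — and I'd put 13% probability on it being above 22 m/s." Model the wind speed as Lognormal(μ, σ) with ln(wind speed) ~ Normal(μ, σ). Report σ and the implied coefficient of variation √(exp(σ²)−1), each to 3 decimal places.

If T ~ Lognormal(μ,σ) then ln T ~ Normal(μ,σ), so the p-quantile of ln T is μ + z_p·σ.
ln(2.4) = 0.8755 and ln(22) = 3.091; z_{0.09} = -1.341, z_{0.87} = 1.126.
σ = (3.091 − 0.8755)/(1.126 − (-1.341)) = 0.898.
μ = 0.8755 − (-1.341)·0.898 = 2.080.
CV = √(exp(σ²)−1) = √(exp(0.8065)−1) = 1.114.

σ ≈ 0.898, CV ≈ 1.114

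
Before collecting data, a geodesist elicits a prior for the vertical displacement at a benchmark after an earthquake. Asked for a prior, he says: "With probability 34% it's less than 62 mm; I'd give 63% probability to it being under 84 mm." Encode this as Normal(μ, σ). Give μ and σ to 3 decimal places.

For Normal(μ,σ), the p-quantile is μ + z_p·σ. Here z_{0.34} = -0.4125, z_{0.63} = 0.3319.
So 62 = μ − 0.4125σ and 84 = μ + 0.3319σ.
Subtracting: σ = (84 − 62)/(0.3319 − (-0.4125)) = 29.557.
Then μ = 62 − (-0.4125)·29.557 = 74.191.

μ = 74.191, σ = 29.557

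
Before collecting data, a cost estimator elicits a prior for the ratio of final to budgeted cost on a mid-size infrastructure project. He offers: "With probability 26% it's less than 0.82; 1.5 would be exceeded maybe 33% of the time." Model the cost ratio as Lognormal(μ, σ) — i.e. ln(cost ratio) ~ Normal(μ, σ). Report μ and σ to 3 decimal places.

If T ~ Lognormal(μ,σ) then ln T ~ Normal(μ,σ), so the p-quantile of ln T is μ + z_p·σ.
ln(0.82) = -0.1985 and ln(1.5) = 0.4055; z_{0.26} = -0.6433, z_{0.67} = 0.4399.
σ = (0.4055 − -0.1985)/(0.4399 − (-0.6433)) = 0.557.
μ = -0.1985 − (-0.6433)·0.557 = 0.160.

μ ≈ 0.160, σ ≈ 0.557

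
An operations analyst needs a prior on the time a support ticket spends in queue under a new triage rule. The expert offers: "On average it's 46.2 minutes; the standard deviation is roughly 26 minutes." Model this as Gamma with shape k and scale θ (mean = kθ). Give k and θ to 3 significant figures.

For Gamma(k, scale θ): mean = kθ, variance = kθ², so CV = 1/√k.
CV = SD/mean = 26/46.2 = 0.5628, hence k = 1/CV² = 3.16.
Then θ = mean/k = 46.2/3.16 = 14.6.

k ≈ 3.16, θ ≈ 14.6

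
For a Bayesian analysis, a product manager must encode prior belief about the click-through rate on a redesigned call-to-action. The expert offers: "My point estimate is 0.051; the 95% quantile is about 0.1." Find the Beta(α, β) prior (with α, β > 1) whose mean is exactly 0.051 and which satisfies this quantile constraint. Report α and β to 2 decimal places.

With mean 0.051 fixed, write α = 0.051s, β = 0.949s where s = α+β.
Need P(θ < 0.1) = 0.95 under Beta(0.051s, 0.949s). Normal approximation: (q−m)/√(m(1−m)/s) ≈ z_{0.95} = 1.64, so s ≈ 0.051·0.949·(1.64)²/(0.1−0.051)² = 54.5.
At s = 54.5: P(θ<0.1) ≈ 0.932. Adjusting to match 0.95 gives s ≈ 70.10.
So α = 0.051·70.10 ≈ 3.58, β = 0.949·70.10 ≈ 66.52.

α ≈ 3.58, β ≈ 66.52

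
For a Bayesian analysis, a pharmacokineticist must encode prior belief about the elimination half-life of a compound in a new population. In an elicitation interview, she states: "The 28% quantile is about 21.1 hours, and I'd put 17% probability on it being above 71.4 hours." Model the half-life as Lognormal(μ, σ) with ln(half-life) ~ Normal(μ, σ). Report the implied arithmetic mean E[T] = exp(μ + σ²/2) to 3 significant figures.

E[T] ≈ 45.9 hours

If T ~ Lognormal(μ,σ) then ln T ~ Normal(μ,σ), so the p-quantile of ln T is μ + z_p·σ.
ln(21.1) = 3.049 and ln(71.4) = 4.268; z_{0.28} = -0.5828, z_{0.83} = 0.9542.
σ = (4.268 − 3.049)/(0.9542 − (-0.5828)) = 0.793.
μ = 3.049 − (-0.5828)·0.793 = 3.512.
E[T] = exp(μ + σ²/2) = exp(3.512 + 0.3145) = 45.9 hours.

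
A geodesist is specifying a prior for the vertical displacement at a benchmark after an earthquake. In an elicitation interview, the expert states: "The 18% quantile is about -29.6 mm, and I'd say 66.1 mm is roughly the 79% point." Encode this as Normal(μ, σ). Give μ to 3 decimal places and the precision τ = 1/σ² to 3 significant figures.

μ = 21.278, τ = 0.000324

For Normal(μ,σ), the p-quantile is μ + z_p·σ. Here z_{0.18} = -0.9154, z_{0.79} = 0.8064.
So -29.6 = μ − 0.9154σ and 66.1 = μ + 0.8064σ.
Subtracting: σ = (66.1 − -29.6)/(0.8064 − (-0.9154)) = 55.582.
Then μ = -29.6 − (-0.9154)·55.582 = 21.278.
Precision τ = 1/σ² = 1/55.58² = 0.000324.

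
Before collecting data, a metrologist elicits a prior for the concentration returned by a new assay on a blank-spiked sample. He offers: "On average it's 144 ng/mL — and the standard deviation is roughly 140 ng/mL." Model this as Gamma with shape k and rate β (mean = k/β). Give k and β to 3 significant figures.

For Gamma(k, rate β): mean = k/β, variance = k/β², so CV = 1/√k.
CV = SD/mean = 140/144 = 0.9722, hence k = 1/CV² = 1.06.
Then β = k/mean = 1.06/144 = 0.00735.

k ≈ 1.06, β ≈ 0.00735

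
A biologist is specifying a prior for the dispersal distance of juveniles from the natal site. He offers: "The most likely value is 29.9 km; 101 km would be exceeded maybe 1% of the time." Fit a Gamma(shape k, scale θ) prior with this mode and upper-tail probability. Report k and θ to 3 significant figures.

Gamma(k,θ) with k>1 has mode (k−1)θ, so θ = 29.9/(k−1).
Need P(X < 101) = 0.99 with θ tied to k this way. Start at k = 2, θ = 29.9: P(X<101) ≈ 0.851.
Too low — raise k to concentrate. Iterating converges to k ≈ 3.95.
Then θ = 29.9/(3.95−1) ≈ 10.1.

k ≈ 3.95, θ ≈ 10.1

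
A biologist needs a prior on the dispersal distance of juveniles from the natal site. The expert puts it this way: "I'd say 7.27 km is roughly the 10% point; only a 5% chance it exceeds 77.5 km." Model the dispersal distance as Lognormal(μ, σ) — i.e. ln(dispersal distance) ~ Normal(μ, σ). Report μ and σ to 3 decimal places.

If T ~ Lognormal(μ,σ) then ln T ~ Normal(μ,σ), so the p-quantile of ln T is μ + z_p·σ.
ln(7.27) = 1.984 and ln(77.5) = 4.35; z_{0.1} = -1.282, z_{0.95} = 1.645.
σ = (4.35 − 1.984)/(1.645 − (-1.282)) = 0.809.
μ = 1.984 − (-1.282)·0.809 = 3.020.

μ ≈ 3.020, σ ≈ 0.809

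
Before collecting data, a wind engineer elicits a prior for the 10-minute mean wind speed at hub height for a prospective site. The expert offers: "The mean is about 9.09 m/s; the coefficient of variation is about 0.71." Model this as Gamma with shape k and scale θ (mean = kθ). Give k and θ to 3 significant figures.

For Gamma(k, scale θ): mean = kθ, variance = kθ², so CV = 1/√k.
CV = 0.71, hence k = 1/CV² = 1.98.
Then θ = mean/k = 9.09/1.98 = 4.58.

k ≈ 1.98, θ ≈ 4.58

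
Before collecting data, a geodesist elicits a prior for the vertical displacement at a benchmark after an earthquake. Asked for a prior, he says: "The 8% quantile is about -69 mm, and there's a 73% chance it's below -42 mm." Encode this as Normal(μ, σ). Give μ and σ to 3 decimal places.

μ = -50.200, σ = 13.380

For Normal(μ,σ), the p-quantile is μ + z_p·σ. Here z_{0.08} = -1.405, z_{0.73} = 0.6128.
So -69 = μ − 1.405σ and -42 = μ + 0.6128σ.
Subtracting: σ = (-42 − -69)/(0.6128 − (-1.405)) = 13.380.
Then μ = -69 − (-1.405)·13.380 = -50.200.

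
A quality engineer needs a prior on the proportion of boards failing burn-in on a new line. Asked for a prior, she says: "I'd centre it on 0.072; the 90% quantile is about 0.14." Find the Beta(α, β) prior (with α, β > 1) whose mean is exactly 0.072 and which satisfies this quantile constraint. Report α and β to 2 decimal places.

With mean 0.072 fixed, write α = 0.072s, β = 0.928s where s = α+β.
Need P(θ < 0.14) = 0.9 under Beta(0.072s, 0.928s). Normal approximation: (q−m)/√(m(1−m)/s) ≈ z_{0.9} = 1.28, so s ≈ 0.072·0.928·(1.28)²/(0.14−0.072)² = 23.7.
At s = 23.7: P(θ<0.14) ≈ 0.893. Adjusting to match 0.9 gives s ≈ 25.86.
So α = 0.072·25.86 ≈ 1.86, β = 0.928·25.86 ≈ 24.00.

α ≈ 1.86, β ≈ 24.00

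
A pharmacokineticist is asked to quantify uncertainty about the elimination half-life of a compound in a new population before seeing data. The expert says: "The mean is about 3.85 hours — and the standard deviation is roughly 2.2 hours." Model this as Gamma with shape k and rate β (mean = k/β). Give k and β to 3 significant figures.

For Gamma(k, rate β): mean = k/β, variance = k/β², so CV = 1/√k.
CV = SD/mean = 2.2/3.85 = 0.5714, hence k = 1/CV² = 3.06.
Then β = k/mean = 3.06/3.85 = 0.795.

k ≈ 3.06, β ≈ 0.795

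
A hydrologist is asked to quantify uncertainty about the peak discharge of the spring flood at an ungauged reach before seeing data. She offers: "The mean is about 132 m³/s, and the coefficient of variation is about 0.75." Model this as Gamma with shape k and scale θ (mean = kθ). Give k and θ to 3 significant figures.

For Gamma(k, scale θ): mean = kθ, variance = kθ², so CV = 1/√k.
CV = 0.75, hence k = 1/CV² = 1.78.
Then θ = mean/k = 132/1.78 = 74.2.

k ≈ 1.78, θ ≈ 74.2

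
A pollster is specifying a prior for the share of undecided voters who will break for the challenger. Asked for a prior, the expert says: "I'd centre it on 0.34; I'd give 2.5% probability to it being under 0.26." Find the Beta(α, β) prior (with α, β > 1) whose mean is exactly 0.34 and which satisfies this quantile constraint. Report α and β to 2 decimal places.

α ≈ 42.63, β ≈ 82.76

With mean 0.34 fixed, write α = 0.34s, β = 0.66s where s = α+β.
Need P(θ < 0.26) = 0.025 under Beta(0.34s, 0.66s). Normal approximation: (q−m)/√(m(1−m)/s) ≈ z_{0.025} = -1.96, so s ≈ 0.34·0.66·(-1.96)²/(0.26−0.34)² = 134.7.
At s = 134.7: P(θ<0.26) ≈ 0.021. Adjusting to match 0.025 gives s ≈ 125.39.
So α = 0.34·125.39 ≈ 42.63, β = 0.66·125.39 ≈ 82.76.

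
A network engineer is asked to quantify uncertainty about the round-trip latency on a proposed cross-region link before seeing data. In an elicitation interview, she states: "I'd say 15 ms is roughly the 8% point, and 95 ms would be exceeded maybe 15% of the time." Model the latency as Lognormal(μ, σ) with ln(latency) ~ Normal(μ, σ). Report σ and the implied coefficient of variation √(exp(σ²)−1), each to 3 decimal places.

σ ≈ 0.756, CV ≈ 0.878

If T ~ Lognormal(μ,σ) then ln T ~ Normal(μ,σ), so the p-quantile of ln T is μ + z_p·σ.
ln(15) = 2.708 and ln(95) = 4.554; z_{0.08} = -1.405, z_{0.85} = 1.036.
σ = (4.554 − 2.708)/(1.036 − (-1.405)) = 0.756.
μ = 2.708 − (-1.405)·0.756 = 3.770.
CV = √(exp(σ²)−1) = √(exp(0.5716)−1) = 0.878.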